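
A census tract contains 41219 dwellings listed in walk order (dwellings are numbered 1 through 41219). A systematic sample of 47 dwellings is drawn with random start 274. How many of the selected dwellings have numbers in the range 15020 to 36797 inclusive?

25

k = 41219/47 = 877
First selection ≥ 15020: 274 + ⌈(15020−274)/877⌉·877 = 274 + 17×877 = 15183
Last selection ≤ 36797: 274 + ⌊(36797−274)/877⌋·877 = 274 + 41×877 = 36231
Count = 41 − 17 + 1 = 25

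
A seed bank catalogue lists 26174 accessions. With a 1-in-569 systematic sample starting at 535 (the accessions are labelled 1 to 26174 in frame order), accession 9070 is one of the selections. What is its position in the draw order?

16

k = 569
position = (9070 − 535)/569 + 1 = 8535/569 + 1 = 15 + 1 = 16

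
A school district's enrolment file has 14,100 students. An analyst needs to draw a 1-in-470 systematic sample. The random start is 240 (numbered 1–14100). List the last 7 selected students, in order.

11050, 11520, 11990, 12460, 12930, 13400, 13870

24th selection = 240 + 23×470 = 11050
25th: 11050 + 470 = 11520
26th: 11520 + 470 = 11990
27th: 11990 + 470 = 12460
28th: 12460 + 470 = 12930
29th: 12930 + 470 = 13400
30th: 13400 + 470 = 13870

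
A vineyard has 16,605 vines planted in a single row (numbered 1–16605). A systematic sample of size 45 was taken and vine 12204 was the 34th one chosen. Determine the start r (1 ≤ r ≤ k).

k = 16605/45 = 369
r = 12204 − (34−1)×369 = 12204 − 12177 = 27

27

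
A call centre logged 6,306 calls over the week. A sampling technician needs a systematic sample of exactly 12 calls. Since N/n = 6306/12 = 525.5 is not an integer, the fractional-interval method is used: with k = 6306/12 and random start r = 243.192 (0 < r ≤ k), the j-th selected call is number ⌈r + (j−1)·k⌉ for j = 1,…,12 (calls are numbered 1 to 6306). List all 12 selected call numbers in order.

j=1: r + 0k = 243.192 → ⌈·⌉ = 244
j=2: r + 1k = 768.692 → ⌈·⌉ = 769
j=3: r + 2k = 1294.192 → ⌈·⌉ = 1295
j=4: r + 3k = 1819.692 → ⌈·⌉ = 1820
j=5: r + 4k = 2345.192 → ⌈·⌉ = 2346
j=6: r + 5k = 2870.692 → ⌈·⌉ = 2871
j=7: r + 6k = 3396.192 → ⌈·⌉ = 3397
j=8: r + 7k = 3921.692 → ⌈·⌉ = 3922
j=9: r + 8k = 4447.192 → ⌈·⌉ = 4448
j=10: r + 9k = 4972.692 → ⌈·⌉ = 4973
j=11: r + 10k = 5498.192 → ⌈·⌉ = 5499
j=12: r + 11k = 6023.692 → ⌈·⌉ = 6024

244, 769, 1295, 1820, 2346, 2871, 3397, 3922, 4448, 4973, 5499, 6024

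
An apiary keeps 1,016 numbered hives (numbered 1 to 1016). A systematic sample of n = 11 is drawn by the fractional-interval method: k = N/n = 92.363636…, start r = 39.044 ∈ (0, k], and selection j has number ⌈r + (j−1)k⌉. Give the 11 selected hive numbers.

j=1: r + 0k = 39.044 → ⌈·⌉ = 40
j=2: r + 1k = 131.407636… → ⌈·⌉ = 132
j=3: r + 2k = 223.771272… → ⌈·⌉ = 224
j=4: r + 3k = 316.134909… → ⌈·⌉ = 317
j=5: r + 4k = 408.498545… → ⌈·⌉ = 409
j=6: r + 5k = 500.862181… → ⌈·⌉ = 501
j=7: r + 6k = 593.225818… → ⌈·⌉ = 594
j=8: r + 7k = 685.589454… → ⌈·⌉ = 686
j=9: r + 8k = 777.953090… → ⌈·⌉ = 778
j=10: r + 9k = 870.316727… → ⌈·⌉ = 871
j=11: r + 10k = 962.680363… → ⌈·⌉ = 963

40, 132, 224, 317, 409, 501, 594, 686, 778, 871, 963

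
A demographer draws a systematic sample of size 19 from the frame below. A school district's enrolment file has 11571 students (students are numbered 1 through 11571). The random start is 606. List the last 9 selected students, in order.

6696, 7305, 7914, 8523, 9132, 9741, 10350, 10959, 11568

k = N/n = 11571/19 = 609
11th selection = 606 + 10×609 = 6696
12th: 6696 + 609 = 7305
13th: 7305 + 609 = 7914
14th: 7914 + 609 = 8523
15th: 8523 + 609 = 9132
16th: 9132 + 609 = 9741
17th: 9741 + 609 = 10350
18th: 10350 + 609 = 10959
19th: 10959 + 609 = 11568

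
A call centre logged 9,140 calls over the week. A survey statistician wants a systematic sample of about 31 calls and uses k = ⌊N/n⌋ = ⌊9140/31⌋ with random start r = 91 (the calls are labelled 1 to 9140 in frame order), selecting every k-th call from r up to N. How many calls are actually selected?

31

k = ⌊9140/31⌋ = 294
Achieved size = ⌊(9140 − 91)/294⌋ + 1 = ⌊9049/294⌋ + 1 = 30 + 1 = 31
(last selection: 91 + 30×294 = 8911 ≤ 9140; next would be 9205 > 9140)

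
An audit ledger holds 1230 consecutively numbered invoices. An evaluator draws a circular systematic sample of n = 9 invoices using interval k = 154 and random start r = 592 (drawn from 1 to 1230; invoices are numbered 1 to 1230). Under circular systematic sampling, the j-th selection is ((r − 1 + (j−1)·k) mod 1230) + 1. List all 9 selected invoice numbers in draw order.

Selection 1: 592
Selection 2: 592 + 154 = 746
Selection 3: 746 + 154 = 900
Selection 4: 900 + 154 = 1054
Selection 5: 1054 + 154 = 1208
Selection 6: 1208 + 154 = 1362 → 1362 − 1230 = 132
Selection 7: 132 + 154 = 286
Selection 8: 286 + 154 = 440
Selection 9: 440 + 154 = 594

592, 746, 900, 1054, 1208, 132, 286, 440, 594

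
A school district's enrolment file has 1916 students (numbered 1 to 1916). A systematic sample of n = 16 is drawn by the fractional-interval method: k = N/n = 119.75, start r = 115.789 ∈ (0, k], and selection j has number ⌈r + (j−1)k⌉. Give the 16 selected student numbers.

116, 236, 356, 476, 595, 715, 835, 955, 1074, 1194, 1314, 1434, 1553, 1673, 1793, 1913

j=1: r + 0k = 115.789 → ⌈·⌉ = 116
j=2: r + 1k = 235.539 → ⌈·⌉ = 236
j=3: r + 2k = 355.289 → ⌈·⌉ = 356
j=4: r + 3k = 475.039 → ⌈·⌉ = 476
j=5: r + 4k = 594.789 → ⌈·⌉ = 595
j=6: r + 5k = 714.539 → ⌈·⌉ = 715
j=7: r + 6k = 834.289 → ⌈·⌉ = 835
j=8: r + 7k = 954.039 → ⌈·⌉ = 955
j=9: r + 8k = 1073.789 → ⌈·⌉ = 1074
j=10: r + 9k = 1193.539 → ⌈·⌉ = 1194
j=11: r + 10k = 1313.289 → ⌈·⌉ = 1314
j=12: r + 11k = 1433.039 → ⌈·⌉ = 1434
j=13: r + 12k = 1552.789 → ⌈·⌉ = 1553
j=14: r + 13k = 1672.539 → ⌈·⌉ = 1673
j=15: r + 14k = 1792.289 → ⌈·⌉ = 1793
j=16: r + 15k = 1912.039 → ⌈·⌉ = 1913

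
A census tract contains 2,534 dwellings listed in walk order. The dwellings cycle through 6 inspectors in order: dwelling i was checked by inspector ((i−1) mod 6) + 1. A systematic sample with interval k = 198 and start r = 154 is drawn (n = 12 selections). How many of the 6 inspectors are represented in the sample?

Consecutive selections differ by k = 198, so their inspector numbers differ by 198 mod 6 = 0.
gcd(198, 6) = 6, so the sample visits 6/6 = 1 distinct residues mod 6.
Start 154 is inspector 4; the inspectors hit are 4.

1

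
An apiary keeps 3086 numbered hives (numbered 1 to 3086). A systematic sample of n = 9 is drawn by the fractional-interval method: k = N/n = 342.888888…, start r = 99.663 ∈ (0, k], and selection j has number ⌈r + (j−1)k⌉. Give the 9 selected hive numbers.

j=1: r + 0k = 99.663 → ⌈·⌉ = 100
j=2: r + 1k = 442.551888… → ⌈·⌉ = 443
j=3: r + 2k = 785.440777… → ⌈·⌉ = 786
j=4: r + 3k = 1128.329666… → ⌈·⌉ = 1129
j=5: r + 4k = 1471.218555… → ⌈·⌉ = 1472
j=6: r + 5k = 1814.107444… → ⌈·⌉ = 1815
j=7: r + 6k = 2156.996333… → ⌈·⌉ = 2157
j=8: r + 7k = 2499.885222… → ⌈·⌉ = 2500
j=9: r + 8k = 2842.774111… → ⌈·⌉ = 2843

100, 443, 786, 1129, 1472, 1815, 2157, 2500, 2843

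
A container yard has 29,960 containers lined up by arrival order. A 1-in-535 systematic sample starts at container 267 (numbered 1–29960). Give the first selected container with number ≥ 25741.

25947

k = 535
Steps past start: ⌈(25741 − 267)/535⌉ = ⌈25474/535⌉ = 48
Selected container: 267 + 48×535 = 25947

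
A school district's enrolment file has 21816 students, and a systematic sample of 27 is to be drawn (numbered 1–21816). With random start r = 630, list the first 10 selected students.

k = N/n = 21816/27 = 808
student 1: 630
student 2: 630 + 808 = 1438
student 3: 1438 + 808 = 2246
student 4: 2246 + 808 = 3054
student 5: 3054 + 808 = 3862
student 6: 3862 + 808 = 4670
student 7: 4670 + 808 = 5478
student 8: 5478 + 808 = 6286
student 9: 6286 + 808 = 7094
student 10: 7094 + 808 = 7902

630, 1438, 2246, 3054, 3862, 4670, 5478, 6286, 7094, 7902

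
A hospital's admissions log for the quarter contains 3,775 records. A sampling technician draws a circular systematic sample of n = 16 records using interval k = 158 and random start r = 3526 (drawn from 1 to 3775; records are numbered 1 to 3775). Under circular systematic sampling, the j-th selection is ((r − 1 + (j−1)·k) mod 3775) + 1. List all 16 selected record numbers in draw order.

3526, 3684, 67, 225, 383, 541, 699, 857, 1015, 1173, 1331, 1489, 1647, 1805, 1963, 2121

Selection 1: 3526
Selection 2: 3526 + 158 = 3684
Selection 3: 3684 + 158 = 3842 → 3842 − 3775 = 67
Selection 4: 67 + 158 = 225
Selection 5: 225 + 158 = 383
Selection 6: 383 + 158 = 541
Selection 7: 541 + 158 = 699
Selection 8: 699 + 158 = 857
Selection 9: 857 + 158 = 1015
Selection 10: 1015 + 158 = 1173
Selection 11: 1173 + 158 = 1331
Selection 12: 1331 + 158 = 1489
Selection 13: 1489 + 158 = 1647
Selection 14: 1647 + 158 = 1805
Selection 15: 1805 + 158 = 1963
Selection 16: 1963 + 158 = 2121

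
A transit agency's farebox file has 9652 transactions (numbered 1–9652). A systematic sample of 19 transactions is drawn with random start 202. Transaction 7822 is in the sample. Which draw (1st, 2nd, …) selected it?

16

k = 9652/19 = 508
position = (7822 − 202)/508 + 1 = 7620/508 + 1 = 15 + 1 = 16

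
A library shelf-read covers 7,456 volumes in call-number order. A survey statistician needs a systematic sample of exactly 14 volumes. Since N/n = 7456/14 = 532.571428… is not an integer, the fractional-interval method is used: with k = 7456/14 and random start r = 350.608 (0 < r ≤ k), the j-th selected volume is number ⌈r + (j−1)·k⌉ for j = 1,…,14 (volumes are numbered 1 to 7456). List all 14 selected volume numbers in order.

j=1: r + 0k = 350.608 → ⌈·⌉ = 351
j=2: r + 1k = 883.179428… → ⌈·⌉ = 884
j=3: r + 2k = 1415.750857… → ⌈·⌉ = 1416
j=4: r + 3k = 1948.322285… → ⌈·⌉ = 1949
j=5: r + 4k = 2480.893714… → ⌈·⌉ = 2481
j=6: r + 5k = 3013.465142… → ⌈·⌉ = 3014
j=7: r + 6k = 3546.036571… → ⌈·⌉ = 3547
j=8: r + 7k = 4078.608 → ⌈·⌉ = 4079
j=9: r + 8k = 4611.179428… → ⌈·⌉ = 4612
j=10: r + 9k = 5143.750857… → ⌈·⌉ = 5144
j=11: r + 10k = 5676.322285… → ⌈·⌉ = 5677
j=12: r + 11k = 6208.893714… → ⌈·⌉ = 6209
j=13: r + 12k = 6741.465142… → ⌈·⌉ = 6742
j=14: r + 13k = 7274.036571… → ⌈·⌉ = 7275

351, 884, 1416, 1949, 2481, 3014, 3547, 4079, 4612, 5144, 5677, 6209, 6742, 7275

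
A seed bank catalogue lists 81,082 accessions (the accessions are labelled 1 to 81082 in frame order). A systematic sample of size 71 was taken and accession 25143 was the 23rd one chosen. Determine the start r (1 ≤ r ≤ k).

19

k = 81082/71 = 1142
r = 25143 − (23−1)×1142 = 25143 − 25124 = 19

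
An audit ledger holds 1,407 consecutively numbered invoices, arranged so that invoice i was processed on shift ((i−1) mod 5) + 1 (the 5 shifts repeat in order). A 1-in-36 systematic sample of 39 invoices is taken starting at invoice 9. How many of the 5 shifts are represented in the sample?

Consecutive selections differ by k = 36, so their shift numbers differ by 36 mod 5 = 1.
gcd(36, 5) = 1, so the sample visits 5/1 = 5 distinct residues mod 5.
Start 9 is shift 4; the shifts hit are 1, 2, 3, 4, 5.

5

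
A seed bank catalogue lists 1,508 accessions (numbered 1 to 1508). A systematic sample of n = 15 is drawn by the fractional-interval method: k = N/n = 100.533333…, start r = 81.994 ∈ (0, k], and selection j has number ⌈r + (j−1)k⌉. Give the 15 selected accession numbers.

82, 183, 284, 384, 485, 585, 686, 786, 887, 987, 1088, 1188, 1289, 1389, 1490

j=1: r + 0k = 81.994 → ⌈·⌉ = 82
j=2: r + 1k = 182.527333… → ⌈·⌉ = 183
j=3: r + 2k = 283.060666… → ⌈·⌉ = 284
j=4: r + 3k = 383.594 → ⌈·⌉ = 384
j=5: r + 4k = 484.127333… → ⌈·⌉ = 485
j=6: r + 5k = 584.660666… → ⌈·⌉ = 585
j=7: r + 6k = 685.194 → ⌈·⌉ = 686
j=8: r + 7k = 785.727333… → ⌈·⌉ = 786
j=9: r + 8k = 886.260666… → ⌈·⌉ = 887
j=10: r + 9k = 986.794 → ⌈·⌉ = 987
j=11: r + 10k = 1087.327333… → ⌈·⌉ = 1088
j=12: r + 11k = 1187.860666… → ⌈·⌉ = 1188
j=13: r + 12k = 1288.394 → ⌈·⌉ = 1289
j=14: r + 13k = 1388.927333… → ⌈·⌉ = 1389
j=15: r + 14k = 1489.460666… → ⌈·⌉ = 1490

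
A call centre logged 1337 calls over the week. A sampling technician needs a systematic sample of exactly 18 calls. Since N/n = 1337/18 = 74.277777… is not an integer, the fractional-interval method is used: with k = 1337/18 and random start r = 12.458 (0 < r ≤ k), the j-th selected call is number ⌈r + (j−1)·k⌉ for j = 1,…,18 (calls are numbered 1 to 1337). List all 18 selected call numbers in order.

j=1: r + 0k = 12.458 → ⌈·⌉ = 13
j=2: r + 1k = 86.735777… → ⌈·⌉ = 87
j=3: r + 2k = 161.013555… → ⌈·⌉ = 162
j=4: r + 3k = 235.291333… → ⌈·⌉ = 236
j=5: r + 4k = 309.569111… → ⌈·⌉ = 310
j=6: r + 5k = 383.846888… → ⌈·⌉ = 384
j=7: r + 6k = 458.124666… → ⌈·⌉ = 459
j=8: r + 7k = 532.402444… → ⌈·⌉ = 533
j=9: r + 8k = 606.680222… → ⌈·⌉ = 607
j=10: r + 9k = 680.958 → ⌈·⌉ = 681
j=11: r + 10k = 755.235777… → ⌈·⌉ = 756
j=12: r + 11k = 829.513555… → ⌈·⌉ = 830
j=13: r + 12k = 903.791333… → ⌈·⌉ = 904
j=14: r + 13k = 978.069111… → ⌈·⌉ = 979
j=15: r + 14k = 1052.346888… → ⌈·⌉ = 1053
j=16: r + 15k = 1126.624666… → ⌈·⌉ = 1127
j=17: r + 16k = 1200.902444… → ⌈·⌉ = 1201
j=18: r + 17k = 1275.180222… → ⌈·⌉ = 1276

13, 87, 162, 236, 310, 384, 459, 533, 607, 681, 756, 830, 904, 979, 1053, 1127, 1201, 1276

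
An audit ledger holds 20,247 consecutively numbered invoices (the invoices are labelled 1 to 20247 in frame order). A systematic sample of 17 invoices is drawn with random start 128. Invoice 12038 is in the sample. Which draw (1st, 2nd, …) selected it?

k = 20247/17 = 1191
position = (12038 − 128)/1191 + 1 = 11910/1191 + 1 = 10 + 1 = 11

11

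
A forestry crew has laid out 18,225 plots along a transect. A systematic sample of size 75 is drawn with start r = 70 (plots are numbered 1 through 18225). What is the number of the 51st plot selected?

12220

k = 18225/75 = 243
51st selection = r + (51−1)·k = 70 + 50×243 = 70 + 12150 = 12220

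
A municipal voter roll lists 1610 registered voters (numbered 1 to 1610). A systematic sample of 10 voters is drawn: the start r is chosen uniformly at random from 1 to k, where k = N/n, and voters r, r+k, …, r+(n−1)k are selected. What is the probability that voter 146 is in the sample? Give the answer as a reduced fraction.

k = 1610/10 = 161.
Voter 146 is selected iff r ≡ 146 (mod 161); exactly one such r in {1,…,161}.
Inclusion probability = 1/161.

1/161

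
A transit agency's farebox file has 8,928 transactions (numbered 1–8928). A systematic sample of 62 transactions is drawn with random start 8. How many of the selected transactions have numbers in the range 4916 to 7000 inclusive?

k = 8928/62 = 144
First selection ≥ 4916: 8 + ⌈(4916−8)/144⌉·144 = 8 + 35×144 = 5048
Last selection ≤ 7000: 8 + ⌊(7000−8)/144⌋·144 = 8 + 48×144 = 6920
Count = 48 − 35 + 1 = 14

14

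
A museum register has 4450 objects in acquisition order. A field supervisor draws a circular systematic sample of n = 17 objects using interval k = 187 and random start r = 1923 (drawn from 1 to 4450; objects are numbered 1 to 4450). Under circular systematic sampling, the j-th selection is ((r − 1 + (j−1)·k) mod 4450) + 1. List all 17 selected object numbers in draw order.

Selection 1: 1923
Selection 2: 1923 + 187 = 2110
Selection 3: 2110 + 187 = 2297
Selection 4: 2297 + 187 = 2484
Selection 5: 2484 + 187 = 2671
Selection 6: 2671 + 187 = 2858
Selection 7: 2858 + 187 = 3045
Selection 8: 3045 + 187 = 3232
Selection 9: 3232 + 187 = 3419
Selection 10: 3419 + 187 = 3606
Selection 11: 3606 + 187 = 3793
Selection 12: 3793 + 187 = 3980
Selection 13: 3980 + 187 = 4167
Selection 14: 4167 + 187 = 4354
Selection 15: 4354 + 187 = 4541 → 4541 − 4450 = 91
Selection 16: 91 + 187 = 278
Selection 17: 278 + 187 = 465

1923, 2110, 2297, 2484, 2671, 2858, 3045, 3232, 3419, 3606, 3793, 3980, 4167, 4354, 91, 278, 465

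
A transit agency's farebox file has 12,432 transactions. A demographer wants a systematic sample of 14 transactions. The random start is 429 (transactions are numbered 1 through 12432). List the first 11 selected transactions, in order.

429, 1317, 2205, 3093, 3981, 4869, 5757, 6645, 7533, 8421, 9309

k = N/n = 12432/14 = 888
transaction 1: 429
transaction 2: 429 + 888 = 1317
transaction 3: 1317 + 888 = 2205
transaction 4: 2205 + 888 = 3093
transaction 5: 3093 + 888 = 3981
transaction 6: 3981 + 888 = 4869
transaction 7: 4869 + 888 = 5757
transaction 8: 5757 + 888 = 6645
transaction 9: 6645 + 888 = 7533
transaction 10: 7533 + 888 = 8421
transaction 11: 8421 + 888 = 9309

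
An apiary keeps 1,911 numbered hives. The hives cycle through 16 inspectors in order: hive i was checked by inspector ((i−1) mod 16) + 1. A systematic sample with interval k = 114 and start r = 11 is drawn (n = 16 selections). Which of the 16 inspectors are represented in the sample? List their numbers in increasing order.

1, 3, 5, 7, 9, 11, 13, 15

Consecutive selections differ by k = 114, so their inspector numbers differ by 114 mod 16 = 2.
gcd(114, 16) = 2, so the sample visits 16/2 = 8 distinct residues mod 16.
Start 11 is inspector 11; the inspectors hit are 1, 3, 5, 7, 9, 11, 13, 15.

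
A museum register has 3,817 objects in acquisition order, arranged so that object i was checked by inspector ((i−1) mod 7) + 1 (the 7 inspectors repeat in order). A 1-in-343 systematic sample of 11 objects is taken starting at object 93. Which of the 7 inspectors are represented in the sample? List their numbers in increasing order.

Consecutive selections differ by k = 343, so their inspector numbers differ by 343 mod 7 = 0.
gcd(343, 7) = 7, so the sample visits 7/7 = 1 distinct residues mod 7.
Start 93 is inspector 2; the inspectors hit are 2.

2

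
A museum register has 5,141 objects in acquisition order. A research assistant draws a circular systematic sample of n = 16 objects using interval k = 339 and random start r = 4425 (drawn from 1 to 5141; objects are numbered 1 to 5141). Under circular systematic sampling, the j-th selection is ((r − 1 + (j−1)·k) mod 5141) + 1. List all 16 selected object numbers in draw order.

4425, 4764, 5103, 301, 640, 979, 1318, 1657, 1996, 2335, 2674, 3013, 3352, 3691, 4030, 4369

Selection 1: 4425
Selection 2: 4425 + 339 = 4764
Selection 3: 4764 + 339 = 5103
Selection 4: 5103 + 339 = 5442 → 5442 − 5141 = 301
Selection 5: 301 + 339 = 640
Selection 6: 640 + 339 = 979
Selection 7: 979 + 339 = 1318
Selection 8: 1318 + 339 = 1657
Selection 9: 1657 + 339 = 1996
Selection 10: 1996 + 339 = 2335
Selection 11: 2335 + 339 = 2674
Selection 12: 2674 + 339 = 3013
Selection 13: 3013 + 339 = 3352
Selection 14: 3352 + 339 = 3691
Selection 15: 3691 + 339 = 4030
Selection 16: 4030 + 339 = 4369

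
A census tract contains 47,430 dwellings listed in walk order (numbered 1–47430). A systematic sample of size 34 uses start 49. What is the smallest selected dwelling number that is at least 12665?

13999

k = 47430/34 = 1395
Steps past start: ⌈(12665 − 49)/1395⌉ = ⌈12616/1395⌉ = 10
Selected dwelling: 49 + 10×1395 = 13999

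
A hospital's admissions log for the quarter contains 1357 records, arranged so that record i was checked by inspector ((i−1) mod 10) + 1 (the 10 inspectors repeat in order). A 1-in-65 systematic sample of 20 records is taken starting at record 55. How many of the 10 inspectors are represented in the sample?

Consecutive selections differ by k = 65, so their inspector numbers differ by 65 mod 10 = 5.
gcd(65, 10) = 5, so the sample visits 10/5 = 2 distinct residues mod 10.
Start 55 is inspector 5; the inspectors hit are 5, 10.

2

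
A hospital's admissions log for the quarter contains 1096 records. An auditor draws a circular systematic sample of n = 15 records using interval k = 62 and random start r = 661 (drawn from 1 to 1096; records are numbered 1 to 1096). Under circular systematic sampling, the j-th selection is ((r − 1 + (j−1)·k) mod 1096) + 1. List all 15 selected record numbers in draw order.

Selection 1: 661
Selection 2: 661 + 62 = 723
Selection 3: 723 + 62 = 785
Selection 4: 785 + 62 = 847
Selection 5: 847 + 62 = 909
Selection 6: 909 + 62 = 971
Selection 7: 971 + 62 = 1033
Selection 8: 1033 + 62 = 1095
Selection 9: 1095 + 62 = 1157 → 1157 − 1096 = 61
Selection 10: 61 + 62 = 123
Selection 11: 123 + 62 = 185
Selection 12: 185 + 62 = 247
Selection 13: 247 + 62 = 309
Selection 14: 309 + 62 = 371
Selection 15: 371 + 62 = 433

661, 723, 785, 847, 909, 971, 1033, 1095, 61, 123, 185, 247, 309, 371, 433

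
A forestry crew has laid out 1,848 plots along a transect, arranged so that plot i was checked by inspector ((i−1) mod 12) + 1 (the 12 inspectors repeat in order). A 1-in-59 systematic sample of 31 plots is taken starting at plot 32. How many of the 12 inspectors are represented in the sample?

12

Consecutive selections differ by k = 59, so their inspector numbers differ by 59 mod 12 = 11.
gcd(59, 12) = 1, so the sample visits 12/1 = 12 distinct residues mod 12.
Start 32 is inspector 8; the inspectors hit are 1, 2, 3, 4, 5, 6, 7, 8, 9, 10, 11, 12.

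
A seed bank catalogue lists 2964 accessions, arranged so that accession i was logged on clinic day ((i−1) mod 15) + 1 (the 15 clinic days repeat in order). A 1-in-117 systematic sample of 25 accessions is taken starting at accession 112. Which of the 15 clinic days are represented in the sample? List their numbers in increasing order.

Consecutive selections differ by k = 117, so their clinic day numbers differ by 117 mod 15 = 12.
gcd(117, 15) = 3, so the sample visits 15/3 = 5 distinct residues mod 15.
Start 112 is clinic day 7; the clinic days hit are 1, 4, 7, 10, 13.

1, 4, 7, 10, 13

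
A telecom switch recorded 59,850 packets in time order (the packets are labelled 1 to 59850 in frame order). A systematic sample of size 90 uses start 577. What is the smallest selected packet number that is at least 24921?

k = 59850/90 = 665
Steps past start: ⌈(24921 − 577)/665⌉ = ⌈24344/665⌉ = 37
Selected packet: 577 + 37×665 = 25182

25182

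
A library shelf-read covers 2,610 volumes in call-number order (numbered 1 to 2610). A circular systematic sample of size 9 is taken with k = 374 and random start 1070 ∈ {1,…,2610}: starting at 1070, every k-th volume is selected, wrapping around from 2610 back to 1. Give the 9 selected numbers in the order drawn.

Selection 1: 1070
Selection 2: 1070 + 374 = 1444
Selection 3: 1444 + 374 = 1818
Selection 4: 1818 + 374 = 2192
Selection 5: 2192 + 374 = 2566
Selection 6: 2566 + 374 = 2940 → 2940 − 2610 = 330
Selection 7: 330 + 374 = 704
Selection 8: 704 + 374 = 1078
Selection 9: 1078 + 374 = 1452

1070, 1444, 1818, 2192, 2566, 330, 704, 1078, 1452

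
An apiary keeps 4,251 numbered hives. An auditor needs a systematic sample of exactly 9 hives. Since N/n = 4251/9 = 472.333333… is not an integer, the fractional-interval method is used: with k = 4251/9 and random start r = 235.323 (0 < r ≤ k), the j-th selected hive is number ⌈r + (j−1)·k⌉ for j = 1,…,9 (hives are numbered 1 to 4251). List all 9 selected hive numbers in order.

236, 708, 1180, 1653, 2125, 2597, 3070, 3542, 4014

j=1: r + 0k = 235.323 → ⌈·⌉ = 236
j=2: r + 1k = 707.656333… → ⌈·⌉ = 708
j=3: r + 2k = 1179.989666… → ⌈·⌉ = 1180
j=4: r + 3k = 1652.323 → ⌈·⌉ = 1653
j=5: r + 4k = 2124.656333… → ⌈·⌉ = 2125
j=6: r + 5k = 2596.989666… → ⌈·⌉ = 2597
j=7: r + 6k = 3069.323 → ⌈·⌉ = 3070
j=8: r + 7k = 3541.656333… → ⌈·⌉ = 3542
j=9: r + 8k = 4013.989666… → ⌈·⌉ = 4014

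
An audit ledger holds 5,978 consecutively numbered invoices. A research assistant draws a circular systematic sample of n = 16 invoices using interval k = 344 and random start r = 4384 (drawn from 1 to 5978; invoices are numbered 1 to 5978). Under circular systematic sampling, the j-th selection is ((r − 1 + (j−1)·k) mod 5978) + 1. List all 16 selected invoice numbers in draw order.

4384, 4728, 5072, 5416, 5760, 126, 470, 814, 1158, 1502, 1846, 2190, 2534, 2878, 3222, 3566

Selection 1: 4384
Selection 2: 4384 + 344 = 4728
Selection 3: 4728 + 344 = 5072
Selection 4: 5072 + 344 = 5416
Selection 5: 5416 + 344 = 5760
Selection 6: 5760 + 344 = 6104 → 6104 − 5978 = 126
Selection 7: 126 + 344 = 470
Selection 8: 470 + 344 = 814
Selection 9: 814 + 344 = 1158
Selection 10: 1158 + 344 = 1502
Selection 11: 1502 + 344 = 1846
Selection 12: 1846 + 344 = 2190
Selection 13: 2190 + 344 = 2534
Selection 14: 2534 + 344 = 2878
Selection 15: 2878 + 344 = 3222
Selection 16: 3222 + 344 = 3566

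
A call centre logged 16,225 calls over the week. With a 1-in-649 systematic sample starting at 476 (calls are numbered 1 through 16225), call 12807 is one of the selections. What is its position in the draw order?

k = 649
position = (12807 − 476)/649 + 1 = 12331/649 + 1 = 19 + 1 = 20

20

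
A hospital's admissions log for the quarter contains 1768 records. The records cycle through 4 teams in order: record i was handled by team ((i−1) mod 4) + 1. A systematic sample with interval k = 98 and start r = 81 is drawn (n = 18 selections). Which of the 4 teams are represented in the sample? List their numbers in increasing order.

Consecutive selections differ by k = 98, so their team numbers differ by 98 mod 4 = 2.
gcd(98, 4) = 2, so the sample visits 4/2 = 2 distinct residues mod 4.
Start 81 is team 1; the teams hit are 1, 3.

1, 3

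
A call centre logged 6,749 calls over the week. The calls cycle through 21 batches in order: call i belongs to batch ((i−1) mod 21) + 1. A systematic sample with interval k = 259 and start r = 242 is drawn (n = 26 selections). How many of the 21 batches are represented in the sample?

Consecutive selections differ by k = 259, so their batch numbers differ by 259 mod 21 = 7.
gcd(259, 21) = 7, so the sample visits 21/7 = 3 distinct residues mod 21.
Start 242 is batch 11; the batches hit are 4, 11, 18.

3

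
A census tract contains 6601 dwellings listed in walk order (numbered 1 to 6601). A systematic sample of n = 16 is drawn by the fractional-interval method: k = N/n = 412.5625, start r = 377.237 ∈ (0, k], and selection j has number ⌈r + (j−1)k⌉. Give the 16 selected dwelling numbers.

j=1: r + 0k = 377.237 → ⌈·⌉ = 378
j=2: r + 1k = 789.7995 → ⌈·⌉ = 790
j=3: r + 2k = 1202.362 → ⌈·⌉ = 1203
j=4: r + 3k = 1614.9245 → ⌈·⌉ = 1615
j=5: r + 4k = 2027.487 → ⌈·⌉ = 2028
j=6: r + 5k = 2440.0495 → ⌈·⌉ = 2441
j=7: r + 6k = 2852.612 → ⌈·⌉ = 2853
j=8: r + 7k = 3265.1745 → ⌈·⌉ = 3266
j=9: r + 8k = 3677.737 → ⌈·⌉ = 3678
j=10: r + 9k = 4090.2995 → ⌈·⌉ = 4091
j=11: r + 10k = 4502.862 → ⌈·⌉ = 4503
j=12: r + 11k = 4915.4245 → ⌈·⌉ = 4916
j=13: r + 12k = 5327.987 → ⌈·⌉ = 5328
j=14: r + 13k = 5740.5495 → ⌈·⌉ = 5741
j=15: r + 14k = 6153.112 → ⌈·⌉ = 6154
j=16: r + 15k = 6565.6745 → ⌈·⌉ = 6566

378, 790, 1203, 1615, 2028, 2441, 2853, 3266, 3678, 4091, 4503, 4916, 5328, 5741, 6154, 6566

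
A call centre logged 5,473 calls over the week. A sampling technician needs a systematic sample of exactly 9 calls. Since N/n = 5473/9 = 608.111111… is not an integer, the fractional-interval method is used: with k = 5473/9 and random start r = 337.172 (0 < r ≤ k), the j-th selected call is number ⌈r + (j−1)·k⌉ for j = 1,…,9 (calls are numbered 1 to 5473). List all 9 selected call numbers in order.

j=1: r + 0k = 337.172 → ⌈·⌉ = 338
j=2: r + 1k = 945.283111… → ⌈·⌉ = 946
j=3: r + 2k = 1553.394222… → ⌈·⌉ = 1554
j=4: r + 3k = 2161.505333… → ⌈·⌉ = 2162
j=5: r + 4k = 2769.616444… → ⌈·⌉ = 2770
j=6: r + 5k = 3377.727555… → ⌈·⌉ = 3378
j=7: r + 6k = 3985.838666… → ⌈·⌉ = 3986
j=8: r + 7k = 4593.949777… → ⌈·⌉ = 4594
j=9: r + 8k = 5202.060888… → ⌈·⌉ = 5203

338, 946, 1554, 2162, 2770, 3378, 3986, 4594, 5203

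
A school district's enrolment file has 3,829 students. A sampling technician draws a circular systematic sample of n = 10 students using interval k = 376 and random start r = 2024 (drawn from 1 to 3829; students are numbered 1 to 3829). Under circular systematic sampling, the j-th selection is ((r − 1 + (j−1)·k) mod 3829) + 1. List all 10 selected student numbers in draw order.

2024, 2400, 2776, 3152, 3528, 75, 451, 827, 1203, 1579

Selection 1: 2024
Selection 2: 2024 + 376 = 2400
Selection 3: 2400 + 376 = 2776
Selection 4: 2776 + 376 = 3152
Selection 5: 3152 + 376 = 3528
Selection 6: 3528 + 376 = 3904 → 3904 − 3829 = 75
Selection 7: 75 + 376 = 451
Selection 8: 451 + 376 = 827
Selection 9: 827 + 376 = 1203
Selection 10: 1203 + 376 = 1579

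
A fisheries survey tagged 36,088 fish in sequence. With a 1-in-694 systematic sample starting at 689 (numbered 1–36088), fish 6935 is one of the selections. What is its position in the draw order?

10

k = 694
position = (6935 − 689)/694 + 1 = 6246/694 + 1 = 9 + 1 = 10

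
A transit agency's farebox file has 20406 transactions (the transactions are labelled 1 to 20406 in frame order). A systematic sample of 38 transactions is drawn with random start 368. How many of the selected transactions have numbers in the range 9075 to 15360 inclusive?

k = 20406/38 = 537
First selection ≥ 9075: 368 + ⌈(9075−368)/537⌉·537 = 368 + 17×537 = 9497
Last selection ≤ 15360: 368 + ⌊(15360−368)/537⌋·537 = 368 + 27×537 = 14867
Count = 27 − 17 + 1 = 11

11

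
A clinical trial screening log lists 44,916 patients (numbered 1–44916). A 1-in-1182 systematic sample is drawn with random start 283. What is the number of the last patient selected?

44017

k = 1182
38th selection = r + (38−1)·k = 283 + 37×1182 = 283 + 43734 = 44017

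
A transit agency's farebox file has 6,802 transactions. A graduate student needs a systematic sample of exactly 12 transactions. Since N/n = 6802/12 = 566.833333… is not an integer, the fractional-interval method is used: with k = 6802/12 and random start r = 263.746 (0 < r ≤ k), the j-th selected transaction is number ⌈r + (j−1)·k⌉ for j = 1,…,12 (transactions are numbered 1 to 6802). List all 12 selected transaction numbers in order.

j=1: r + 0k = 263.746 → ⌈·⌉ = 264
j=2: r + 1k = 830.579333… → ⌈·⌉ = 831
j=3: r + 2k = 1397.412666… → ⌈·⌉ = 1398
j=4: r + 3k = 1964.246 → ⌈·⌉ = 1965
j=5: r + 4k = 2531.079333… → ⌈·⌉ = 2532
j=6: r + 5k = 3097.912666… → ⌈·⌉ = 3098
j=7: r + 6k = 3664.746 → ⌈·⌉ = 3665
j=8: r + 7k = 4231.579333… → ⌈·⌉ = 4232
j=9: r + 8k = 4798.412666… → ⌈·⌉ = 4799
j=10: r + 9k = 5365.246 → ⌈·⌉ = 5366
j=11: r + 10k = 5932.079333… → ⌈·⌉ = 5933
j=12: r + 11k = 6498.912666… → ⌈·⌉ = 6499

264, 831, 1398, 1965, 2532, 3098, 3665, 4232, 4799, 5366, 5933, 6499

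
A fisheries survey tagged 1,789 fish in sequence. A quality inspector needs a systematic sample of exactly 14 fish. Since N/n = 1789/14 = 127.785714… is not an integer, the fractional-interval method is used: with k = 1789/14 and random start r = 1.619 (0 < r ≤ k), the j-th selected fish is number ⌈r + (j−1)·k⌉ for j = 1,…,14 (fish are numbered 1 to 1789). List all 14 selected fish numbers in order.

j=1: r + 0k = 1.619 → ⌈·⌉ = 2
j=2: r + 1k = 129.404714… → ⌈·⌉ = 130
j=3: r + 2k = 257.190428… → ⌈·⌉ = 258
j=4: r + 3k = 384.976142… → ⌈·⌉ = 385
j=5: r + 4k = 512.761857… → ⌈·⌉ = 513
j=6: r + 5k = 640.547571… → ⌈·⌉ = 641
j=7: r + 6k = 768.333285… → ⌈·⌉ = 769
j=8: r + 7k = 896.119 → ⌈·⌉ = 897
j=9: r + 8k = 1023.904714… → ⌈·⌉ = 1024
j=10: r + 9k = 1151.690428… → ⌈·⌉ = 1152
j=11: r + 10k = 1279.476142… → ⌈·⌉ = 1280
j=12: r + 11k = 1407.261857… → ⌈·⌉ = 1408
j=13: r + 12k = 1535.047571… → ⌈·⌉ = 1536
j=14: r + 13k = 1662.833285… → ⌈·⌉ = 1663

2, 130, 258, 385, 513, 641, 769, 897, 1024, 1152, 1280, 1408, 1536, 1663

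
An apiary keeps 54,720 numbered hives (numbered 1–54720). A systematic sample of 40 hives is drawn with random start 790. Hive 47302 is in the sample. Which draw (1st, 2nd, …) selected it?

35

k = 54720/40 = 1368
position = (47302 − 790)/1368 + 1 = 46512/1368 + 1 = 34 + 1 = 35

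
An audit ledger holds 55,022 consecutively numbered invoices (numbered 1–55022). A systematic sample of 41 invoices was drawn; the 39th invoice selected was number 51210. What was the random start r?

k = 55022/41 = 1342
r = 51210 − (39−1)×1342 = 51210 − 50996 = 214

214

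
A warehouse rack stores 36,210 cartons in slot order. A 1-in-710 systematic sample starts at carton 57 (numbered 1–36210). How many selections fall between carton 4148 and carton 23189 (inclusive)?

k = 710
First selection ≥ 4148: 57 + ⌈(4148−57)/710⌉·710 = 57 + 6×710 = 4317
Last selection ≤ 23189: 57 + ⌊(23189−57)/710⌋·710 = 57 + 32×710 = 22777
Count = 32 − 6 + 1 = 27

27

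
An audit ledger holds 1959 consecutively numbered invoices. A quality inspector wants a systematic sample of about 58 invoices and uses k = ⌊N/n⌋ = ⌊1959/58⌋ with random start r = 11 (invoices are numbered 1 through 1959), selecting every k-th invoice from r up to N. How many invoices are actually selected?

60

k = ⌊1959/58⌋ = 33
Achieved size = ⌊(1959 − 11)/33⌋ + 1 = ⌊1948/33⌋ + 1 = 59 + 1 = 60
(last selection: 11 + 59×33 = 1958 ≤ 1959; next would be 1991 > 1959)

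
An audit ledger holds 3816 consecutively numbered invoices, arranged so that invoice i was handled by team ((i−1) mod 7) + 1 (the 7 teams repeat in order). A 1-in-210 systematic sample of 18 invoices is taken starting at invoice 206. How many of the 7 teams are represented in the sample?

Consecutive selections differ by k = 210, so their team numbers differ by 210 mod 7 = 0.
gcd(210, 7) = 7, so the sample visits 7/7 = 1 distinct residues mod 7.
Start 206 is team 3; the teams hit are 3.

1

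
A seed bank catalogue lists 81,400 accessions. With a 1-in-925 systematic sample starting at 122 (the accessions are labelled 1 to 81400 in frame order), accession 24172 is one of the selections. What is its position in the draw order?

27

k = 925
position = (24172 − 122)/925 + 1 = 24050/925 + 1 = 26 + 1 = 27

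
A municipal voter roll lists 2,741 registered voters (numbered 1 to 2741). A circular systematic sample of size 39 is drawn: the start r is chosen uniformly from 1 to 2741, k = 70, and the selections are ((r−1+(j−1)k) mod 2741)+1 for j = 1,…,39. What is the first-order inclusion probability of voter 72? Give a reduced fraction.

For each position j, as r ranges over 1…2741 the j-th selection hits every voter exactly once, so voter 72 is selected for exactly 39 of the 2741 starts.
Inclusion probability = 39/2741.

39/2741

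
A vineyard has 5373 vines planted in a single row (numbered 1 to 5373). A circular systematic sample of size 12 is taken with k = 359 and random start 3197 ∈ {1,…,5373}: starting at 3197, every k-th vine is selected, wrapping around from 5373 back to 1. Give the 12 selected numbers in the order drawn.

Selection 1: 3197
Selection 2: 3197 + 359 = 3556
Selection 3: 3556 + 359 = 3915
Selection 4: 3915 + 359 = 4274
Selection 5: 4274 + 359 = 4633
Selection 6: 4633 + 359 = 4992
Selection 7: 4992 + 359 = 5351
Selection 8: 5351 + 359 = 5710 → 5710 − 5373 = 337
Selection 9: 337 + 359 = 696
Selection 10: 696 + 359 = 1055
Selection 11: 1055 + 359 = 1414
Selection 12: 1414 + 359 = 1773

3197, 3556, 3915, 4274, 4633, 4992, 5351, 337, 696, 1055, 1414, 1773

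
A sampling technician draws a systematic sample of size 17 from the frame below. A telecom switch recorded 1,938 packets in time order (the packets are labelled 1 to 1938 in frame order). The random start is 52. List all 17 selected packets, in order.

52, 166, 280, 394, 508, 622, 736, 850, 964, 1078, 1192, 1306, 1420, 1534, 1648, 1762, 1876

k = N/n = 1938/17 = 114
packet 1: 52
packet 2: 52 + 114 = 166
packet 3: 166 + 114 = 280
packet 4: 280 + 114 = 394
packet 5: 394 + 114 = 508
packet 6: 508 + 114 = 622
packet 7: 622 + 114 = 736
packet 8: 736 + 114 = 850
packet 9: 850 + 114 = 964
packet 10: 964 + 114 = 1078
packet 11: 1078 + 114 = 1192
packet 12: 1192 + 114 = 1306
packet 13: 1306 + 114 = 1420
packet 14: 1420 + 114 = 1534
packet 15: 1534 + 114 = 1648
packet 16: 1648 + 114 = 1762
packet 17: 1762 + 114 = 1876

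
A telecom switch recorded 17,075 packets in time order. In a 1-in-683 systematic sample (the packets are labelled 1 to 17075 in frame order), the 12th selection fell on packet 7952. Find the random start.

k = 683
r = 7952 − (12−1)×683 = 7952 − 7513 = 439

439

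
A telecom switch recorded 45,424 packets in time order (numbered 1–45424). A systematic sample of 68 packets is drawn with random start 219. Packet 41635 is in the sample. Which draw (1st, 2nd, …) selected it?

k = 45424/68 = 668
position = (41635 − 219)/668 + 1 = 41416/668 + 1 = 62 + 1 = 63

63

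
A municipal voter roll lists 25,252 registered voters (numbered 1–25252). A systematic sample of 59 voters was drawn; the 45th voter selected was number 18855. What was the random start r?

23

k = 25252/59 = 428
r = 18855 − (45−1)×428 = 18855 − 18832 = 23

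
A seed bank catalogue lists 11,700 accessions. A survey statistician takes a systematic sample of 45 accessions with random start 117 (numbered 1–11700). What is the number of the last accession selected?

11557

k = 11700/45 = 260
45th selection = r + (45−1)·k = 117 + 44×260 = 117 + 11440 = 11557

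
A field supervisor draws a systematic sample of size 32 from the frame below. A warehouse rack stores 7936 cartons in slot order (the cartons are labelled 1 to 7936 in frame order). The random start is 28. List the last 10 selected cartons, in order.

k = N/n = 7936/32 = 248
23rd selection = 28 + 22×248 = 5484
24th: 5484 + 248 = 5732
25th: 5732 + 248 = 5980
26th: 5980 + 248 = 6228
27th: 6228 + 248 = 6476
28th: 6476 + 248 = 6724
29th: 6724 + 248 = 6972
30th: 6972 + 248 = 7220
31st: 7220 + 248 = 7468
32nd: 7468 + 248 = 7716

5484, 5732, 5980, 6228, 6476, 6724, 6972, 7220, 7468, 7716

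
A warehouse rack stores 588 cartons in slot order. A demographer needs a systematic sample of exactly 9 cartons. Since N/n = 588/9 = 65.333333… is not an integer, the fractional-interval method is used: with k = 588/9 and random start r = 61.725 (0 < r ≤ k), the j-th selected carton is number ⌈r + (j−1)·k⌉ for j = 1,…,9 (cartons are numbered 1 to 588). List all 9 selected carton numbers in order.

j=1: r + 0k = 61.725 → ⌈·⌉ = 62
j=2: r + 1k = 127.058333… → ⌈·⌉ = 128
j=3: r + 2k = 192.391666… → ⌈·⌉ = 193
j=4: r + 3k = 257.725 → ⌈·⌉ = 258
j=5: r + 4k = 323.058333… → ⌈·⌉ = 324
j=6: r + 5k = 388.391666… → ⌈·⌉ = 389
j=7: r + 6k = 453.725 → ⌈·⌉ = 454
j=8: r + 7k = 519.058333… → ⌈·⌉ = 520
j=9: r + 8k = 584.391666… → ⌈·⌉ = 585

62, 128, 193, 258, 324, 389, 454, 520, 585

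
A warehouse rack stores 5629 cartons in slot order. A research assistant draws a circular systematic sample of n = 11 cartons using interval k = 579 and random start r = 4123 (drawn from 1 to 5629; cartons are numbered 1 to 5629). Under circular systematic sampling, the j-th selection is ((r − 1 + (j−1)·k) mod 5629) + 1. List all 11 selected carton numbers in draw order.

4123, 4702, 5281, 231, 810, 1389, 1968, 2547, 3126, 3705, 4284

Selection 1: 4123
Selection 2: 4123 + 579 = 4702
Selection 3: 4702 + 579 = 5281
Selection 4: 5281 + 579 = 5860 → 5860 − 5629 = 231
Selection 5: 231 + 579 = 810
Selection 6: 810 + 579 = 1389
Selection 7: 1389 + 579 = 1968
Selection 8: 1968 + 579 = 2547
Selection 9: 2547 + 579 = 3126
Selection 10: 3126 + 579 = 3705
Selection 11: 3705 + 579 = 4284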